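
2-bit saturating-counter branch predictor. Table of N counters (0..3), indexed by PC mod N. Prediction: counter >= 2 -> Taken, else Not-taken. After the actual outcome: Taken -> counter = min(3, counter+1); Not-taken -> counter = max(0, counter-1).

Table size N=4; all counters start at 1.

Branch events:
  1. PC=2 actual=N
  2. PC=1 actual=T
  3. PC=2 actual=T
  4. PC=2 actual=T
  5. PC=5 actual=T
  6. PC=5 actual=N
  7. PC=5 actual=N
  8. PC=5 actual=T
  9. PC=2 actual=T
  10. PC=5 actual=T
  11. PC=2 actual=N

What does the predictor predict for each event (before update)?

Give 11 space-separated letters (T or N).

Answer: N N N N T T T N T T T

Derivation:
Ev 1: PC=2 idx=2 pred=N actual=N -> ctr[2]=0
Ev 2: PC=1 idx=1 pred=N actual=T -> ctr[1]=2
Ev 3: PC=2 idx=2 pred=N actual=T -> ctr[2]=1
Ev 4: PC=2 idx=2 pred=N actual=T -> ctr[2]=2
Ev 5: PC=5 idx=1 pred=T actual=T -> ctr[1]=3
Ev 6: PC=5 idx=1 pred=T actual=N -> ctr[1]=2
Ev 7: PC=5 idx=1 pred=T actual=N -> ctr[1]=1
Ev 8: PC=5 idx=1 pred=N actual=T -> ctr[1]=2
Ev 9: PC=2 idx=2 pred=T actual=T -> ctr[2]=3
Ev 10: PC=5 idx=1 pred=T actual=T -> ctr[1]=3
Ev 11: PC=2 idx=2 pred=T actual=N -> ctr[2]=2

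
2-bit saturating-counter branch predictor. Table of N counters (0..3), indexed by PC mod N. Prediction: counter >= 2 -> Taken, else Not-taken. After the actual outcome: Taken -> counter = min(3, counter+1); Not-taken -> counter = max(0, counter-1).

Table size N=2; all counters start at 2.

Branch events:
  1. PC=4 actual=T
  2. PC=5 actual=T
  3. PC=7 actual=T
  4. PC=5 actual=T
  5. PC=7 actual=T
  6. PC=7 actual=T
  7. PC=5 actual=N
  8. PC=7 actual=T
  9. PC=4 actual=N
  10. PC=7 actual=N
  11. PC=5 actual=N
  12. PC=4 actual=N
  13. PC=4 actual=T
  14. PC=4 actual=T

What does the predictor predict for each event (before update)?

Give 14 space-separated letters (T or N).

Answer: T T T T T T T T T T T T N T

Derivation:
Ev 1: PC=4 idx=0 pred=T actual=T -> ctr[0]=3
Ev 2: PC=5 idx=1 pred=T actual=T -> ctr[1]=3
Ev 3: PC=7 idx=1 pred=T actual=T -> ctr[1]=3
Ev 4: PC=5 idx=1 pred=T actual=T -> ctr[1]=3
Ev 5: PC=7 idx=1 pred=T actual=T -> ctr[1]=3
Ev 6: PC=7 idx=1 pred=T actual=T -> ctr[1]=3
Ev 7: PC=5 idx=1 pred=T actual=N -> ctr[1]=2
Ev 8: PC=7 idx=1 pred=T actual=T -> ctr[1]=3
Ev 9: PC=4 idx=0 pred=T actual=N -> ctr[0]=2
Ev 10: PC=7 idx=1 pred=T actual=N -> ctr[1]=2
Ev 11: PC=5 idx=1 pred=T actual=N -> ctr[1]=1
Ev 12: PC=4 idx=0 pred=T actual=N -> ctr[0]=1
Ev 13: PC=4 idx=0 pred=N actual=T -> ctr[0]=2
Ev 14: PC=4 idx=0 pred=T actual=T -> ctr[0]=3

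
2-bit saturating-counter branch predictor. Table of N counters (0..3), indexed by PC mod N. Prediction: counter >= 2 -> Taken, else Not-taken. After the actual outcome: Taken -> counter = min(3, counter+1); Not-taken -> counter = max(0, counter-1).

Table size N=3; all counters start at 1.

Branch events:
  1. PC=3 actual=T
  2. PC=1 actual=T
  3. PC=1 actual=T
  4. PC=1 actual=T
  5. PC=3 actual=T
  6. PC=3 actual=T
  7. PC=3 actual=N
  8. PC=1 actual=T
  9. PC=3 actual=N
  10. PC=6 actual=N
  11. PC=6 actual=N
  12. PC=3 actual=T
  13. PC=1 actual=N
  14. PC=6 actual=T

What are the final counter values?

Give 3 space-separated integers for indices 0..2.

Answer: 2 2 1

Derivation:
Ev 1: PC=3 idx=0 pred=N actual=T -> ctr[0]=2
Ev 2: PC=1 idx=1 pred=N actual=T -> ctr[1]=2
Ev 3: PC=1 idx=1 pred=T actual=T -> ctr[1]=3
Ev 4: PC=1 idx=1 pred=T actual=T -> ctr[1]=3
Ev 5: PC=3 idx=0 pred=T actual=T -> ctr[0]=3
Ev 6: PC=3 idx=0 pred=T actual=T -> ctr[0]=3
Ev 7: PC=3 idx=0 pred=T actual=N -> ctr[0]=2
Ev 8: PC=1 idx=1 pred=T actual=T -> ctr[1]=3
Ev 9: PC=3 idx=0 pred=T actual=N -> ctr[0]=1
Ev 10: PC=6 idx=0 pred=N actual=N -> ctr[0]=0
Ev 11: PC=6 idx=0 pred=N actual=N -> ctr[0]=0
Ev 12: PC=3 idx=0 pred=N actual=T -> ctr[0]=1
Ev 13: PC=1 idx=1 pred=T actual=N -> ctr[1]=2
Ev 14: PC=6 idx=0 pred=N actual=T -> ctr[0]=2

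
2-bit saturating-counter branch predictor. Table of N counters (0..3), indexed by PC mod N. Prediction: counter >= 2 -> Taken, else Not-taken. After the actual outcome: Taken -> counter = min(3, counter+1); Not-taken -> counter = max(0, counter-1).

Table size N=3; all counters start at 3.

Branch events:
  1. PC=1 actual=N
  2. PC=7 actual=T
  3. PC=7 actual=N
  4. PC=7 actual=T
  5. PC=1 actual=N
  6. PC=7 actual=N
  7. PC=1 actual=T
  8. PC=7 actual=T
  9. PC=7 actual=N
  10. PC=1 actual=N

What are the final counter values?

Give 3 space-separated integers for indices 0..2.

Answer: 3 1 3

Derivation:
Ev 1: PC=1 idx=1 pred=T actual=N -> ctr[1]=2
Ev 2: PC=7 idx=1 pred=T actual=T -> ctr[1]=3
Ev 3: PC=7 idx=1 pred=T actual=N -> ctr[1]=2
Ev 4: PC=7 idx=1 pred=T actual=T -> ctr[1]=3
Ev 5: PC=1 idx=1 pred=T actual=N -> ctr[1]=2
Ev 6: PC=7 idx=1 pred=T actual=N -> ctr[1]=1
Ev 7: PC=1 idx=1 pred=N actual=T -> ctr[1]=2
Ev 8: PC=7 idx=1 pred=T actual=T -> ctr[1]=3
Ev 9: PC=7 idx=1 pred=T actual=N -> ctr[1]=2
Ev 10: PC=1 idx=1 pred=T actual=N -> ctr[1]=1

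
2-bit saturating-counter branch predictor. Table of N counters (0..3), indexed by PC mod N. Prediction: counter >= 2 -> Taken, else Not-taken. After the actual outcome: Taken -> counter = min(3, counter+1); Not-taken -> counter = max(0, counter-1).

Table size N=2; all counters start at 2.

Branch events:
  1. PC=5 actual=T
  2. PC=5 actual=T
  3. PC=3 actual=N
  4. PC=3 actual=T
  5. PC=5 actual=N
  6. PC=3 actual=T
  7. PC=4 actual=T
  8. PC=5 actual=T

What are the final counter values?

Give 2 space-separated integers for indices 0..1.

Ev 1: PC=5 idx=1 pred=T actual=T -> ctr[1]=3
Ev 2: PC=5 idx=1 pred=T actual=T -> ctr[1]=3
Ev 3: PC=3 idx=1 pred=T actual=N -> ctr[1]=2
Ev 4: PC=3 idx=1 pred=T actual=T -> ctr[1]=3
Ev 5: PC=5 idx=1 pred=T actual=N -> ctr[1]=2
Ev 6: PC=3 idx=1 pred=T actual=T -> ctr[1]=3
Ev 7: PC=4 idx=0 pred=T actual=T -> ctr[0]=3
Ev 8: PC=5 idx=1 pred=T actual=T -> ctr[1]=3

Answer: 3 3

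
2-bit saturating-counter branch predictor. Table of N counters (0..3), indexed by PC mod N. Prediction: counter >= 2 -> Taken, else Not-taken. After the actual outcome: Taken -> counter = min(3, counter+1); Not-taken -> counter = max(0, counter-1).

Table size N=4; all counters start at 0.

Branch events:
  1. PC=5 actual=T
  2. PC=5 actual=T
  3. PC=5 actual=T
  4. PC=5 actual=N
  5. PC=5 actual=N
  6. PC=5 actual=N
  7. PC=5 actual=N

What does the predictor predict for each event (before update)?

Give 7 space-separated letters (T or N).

Answer: N N T T T N N

Derivation:
Ev 1: PC=5 idx=1 pred=N actual=T -> ctr[1]=1
Ev 2: PC=5 idx=1 pred=N actual=T -> ctr[1]=2
Ev 3: PC=5 idx=1 pred=T actual=T -> ctr[1]=3
Ev 4: PC=5 idx=1 pred=T actual=N -> ctr[1]=2
Ev 5: PC=5 idx=1 pred=T actual=N -> ctr[1]=1
Ev 6: PC=5 idx=1 pred=N actual=N -> ctr[1]=0
Ev 7: PC=5 idx=1 pred=N actual=N -> ctr[1]=0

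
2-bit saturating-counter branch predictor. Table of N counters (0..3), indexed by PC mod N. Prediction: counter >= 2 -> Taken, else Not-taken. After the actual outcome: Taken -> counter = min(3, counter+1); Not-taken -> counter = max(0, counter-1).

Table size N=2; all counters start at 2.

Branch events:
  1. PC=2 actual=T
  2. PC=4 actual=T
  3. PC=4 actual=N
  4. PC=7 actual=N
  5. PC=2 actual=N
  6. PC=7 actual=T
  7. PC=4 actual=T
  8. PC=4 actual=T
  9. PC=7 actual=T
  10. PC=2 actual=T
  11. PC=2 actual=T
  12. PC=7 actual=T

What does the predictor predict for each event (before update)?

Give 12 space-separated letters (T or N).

Answer: T T T T T N N T T T T T

Derivation:
Ev 1: PC=2 idx=0 pred=T actual=T -> ctr[0]=3
Ev 2: PC=4 idx=0 pred=T actual=T -> ctr[0]=3
Ev 3: PC=4 idx=0 pred=T actual=N -> ctr[0]=2
Ev 4: PC=7 idx=1 pred=T actual=N -> ctr[1]=1
Ev 5: PC=2 idx=0 pred=T actual=N -> ctr[0]=1
Ev 6: PC=7 idx=1 pred=N actual=T -> ctr[1]=2
Ev 7: PC=4 idx=0 pred=N actual=T -> ctr[0]=2
Ev 8: PC=4 idx=0 pred=T actual=T -> ctr[0]=3
Ev 9: PC=7 idx=1 pred=T actual=T -> ctr[1]=3
Ev 10: PC=2 idx=0 pred=T actual=T -> ctr[0]=3
Ev 11: PC=2 idx=0 pred=T actual=T -> ctr[0]=3
Ev 12: PC=7 idx=1 pred=T actual=T -> ctr[1]=3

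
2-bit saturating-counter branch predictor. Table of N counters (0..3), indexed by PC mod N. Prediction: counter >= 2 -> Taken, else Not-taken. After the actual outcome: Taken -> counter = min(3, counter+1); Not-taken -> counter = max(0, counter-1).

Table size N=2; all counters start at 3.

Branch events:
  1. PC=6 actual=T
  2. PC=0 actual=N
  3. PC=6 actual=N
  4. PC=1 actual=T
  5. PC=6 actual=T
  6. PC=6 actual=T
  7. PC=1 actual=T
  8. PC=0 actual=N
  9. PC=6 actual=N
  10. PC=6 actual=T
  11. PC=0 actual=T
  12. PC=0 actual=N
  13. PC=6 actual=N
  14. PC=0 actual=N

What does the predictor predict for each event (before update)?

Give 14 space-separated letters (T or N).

Ev 1: PC=6 idx=0 pred=T actual=T -> ctr[0]=3
Ev 2: PC=0 idx=0 pred=T actual=N -> ctr[0]=2
Ev 3: PC=6 idx=0 pred=T actual=N -> ctr[0]=1
Ev 4: PC=1 idx=1 pred=T actual=T -> ctr[1]=3
Ev 5: PC=6 idx=0 pred=N actual=T -> ctr[0]=2
Ev 6: PC=6 idx=0 pred=T actual=T -> ctr[0]=3
Ev 7: PC=1 idx=1 pred=T actual=T -> ctr[1]=3
Ev 8: PC=0 idx=0 pred=T actual=N -> ctr[0]=2
Ev 9: PC=6 idx=0 pred=T actual=N -> ctr[0]=1
Ev 10: PC=6 idx=0 pred=N actual=T -> ctr[0]=2
Ev 11: PC=0 idx=0 pred=T actual=T -> ctr[0]=3
Ev 12: PC=0 idx=0 pred=T actual=N -> ctr[0]=2
Ev 13: PC=6 idx=0 pred=T actual=N -> ctr[0]=1
Ev 14: PC=0 idx=0 pred=N actual=N -> ctr[0]=0

Answer: T T T T N T T T T N T T T N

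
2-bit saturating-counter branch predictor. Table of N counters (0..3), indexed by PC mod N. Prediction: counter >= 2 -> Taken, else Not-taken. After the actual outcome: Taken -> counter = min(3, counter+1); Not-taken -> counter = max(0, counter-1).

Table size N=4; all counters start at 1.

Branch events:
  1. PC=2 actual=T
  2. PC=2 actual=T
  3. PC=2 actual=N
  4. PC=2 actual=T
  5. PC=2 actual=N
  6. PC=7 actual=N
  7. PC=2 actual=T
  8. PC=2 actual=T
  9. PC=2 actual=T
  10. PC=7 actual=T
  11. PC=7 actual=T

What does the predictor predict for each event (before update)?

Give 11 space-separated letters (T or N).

Ev 1: PC=2 idx=2 pred=N actual=T -> ctr[2]=2
Ev 2: PC=2 idx=2 pred=T actual=T -> ctr[2]=3
Ev 3: PC=2 idx=2 pred=T actual=N -> ctr[2]=2
Ev 4: PC=2 idx=2 pred=T actual=T -> ctr[2]=3
Ev 5: PC=2 idx=2 pred=T actual=N -> ctr[2]=2
Ev 6: PC=7 idx=3 pred=N actual=N -> ctr[3]=0
Ev 7: PC=2 idx=2 pred=T actual=T -> ctr[2]=3
Ev 8: PC=2 idx=2 pred=T actual=T -> ctr[2]=3
Ev 9: PC=2 idx=2 pred=T actual=T -> ctr[2]=3
Ev 10: PC=7 idx=3 pred=N actual=T -> ctr[3]=1
Ev 11: PC=7 idx=3 pred=N actual=T -> ctr[3]=2

Answer: N T T T T N T T T N N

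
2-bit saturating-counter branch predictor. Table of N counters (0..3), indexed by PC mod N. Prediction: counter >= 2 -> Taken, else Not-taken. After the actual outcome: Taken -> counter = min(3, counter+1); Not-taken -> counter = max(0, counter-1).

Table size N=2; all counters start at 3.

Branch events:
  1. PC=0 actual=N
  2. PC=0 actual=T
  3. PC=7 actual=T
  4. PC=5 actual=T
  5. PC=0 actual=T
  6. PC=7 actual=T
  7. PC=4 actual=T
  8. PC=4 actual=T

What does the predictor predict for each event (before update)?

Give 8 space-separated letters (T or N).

Answer: T T T T T T T T

Derivation:
Ev 1: PC=0 idx=0 pred=T actual=N -> ctr[0]=2
Ev 2: PC=0 idx=0 pred=T actual=T -> ctr[0]=3
Ev 3: PC=7 idx=1 pred=T actual=T -> ctr[1]=3
Ev 4: PC=5 idx=1 pred=T actual=T -> ctr[1]=3
Ev 5: PC=0 idx=0 pred=T actual=T -> ctr[0]=3
Ev 6: PC=7 idx=1 pred=T actual=T -> ctr[1]=3
Ev 7: PC=4 idx=0 pred=T actual=T -> ctr[0]=3
Ev 8: PC=4 idx=0 pred=T actual=T -> ctr[0]=3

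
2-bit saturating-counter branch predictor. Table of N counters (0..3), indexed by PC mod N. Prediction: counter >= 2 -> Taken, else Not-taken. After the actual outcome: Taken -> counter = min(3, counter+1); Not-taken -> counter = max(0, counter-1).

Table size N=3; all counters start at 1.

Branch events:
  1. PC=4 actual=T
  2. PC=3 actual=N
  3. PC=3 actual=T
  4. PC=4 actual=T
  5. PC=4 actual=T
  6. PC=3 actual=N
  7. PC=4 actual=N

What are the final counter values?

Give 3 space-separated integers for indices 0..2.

Ev 1: PC=4 idx=1 pred=N actual=T -> ctr[1]=2
Ev 2: PC=3 idx=0 pred=N actual=N -> ctr[0]=0
Ev 3: PC=3 idx=0 pred=N actual=T -> ctr[0]=1
Ev 4: PC=4 idx=1 pred=T actual=T -> ctr[1]=3
Ev 5: PC=4 idx=1 pred=T actual=T -> ctr[1]=3
Ev 6: PC=3 idx=0 pred=N actual=N -> ctr[0]=0
Ev 7: PC=4 idx=1 pred=T actual=N -> ctr[1]=2

Answer: 0 2 1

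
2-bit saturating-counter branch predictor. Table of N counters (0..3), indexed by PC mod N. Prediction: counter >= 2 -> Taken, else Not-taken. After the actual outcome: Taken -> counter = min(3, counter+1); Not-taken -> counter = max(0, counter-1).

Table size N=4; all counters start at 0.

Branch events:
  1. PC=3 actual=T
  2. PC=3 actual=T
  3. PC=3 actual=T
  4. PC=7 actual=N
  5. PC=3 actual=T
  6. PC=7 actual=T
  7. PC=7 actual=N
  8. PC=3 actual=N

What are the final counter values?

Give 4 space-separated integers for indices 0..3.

Answer: 0 0 0 1

Derivation:
Ev 1: PC=3 idx=3 pred=N actual=T -> ctr[3]=1
Ev 2: PC=3 idx=3 pred=N actual=T -> ctr[3]=2
Ev 3: PC=3 idx=3 pred=T actual=T -> ctr[3]=3
Ev 4: PC=7 idx=3 pred=T actual=N -> ctr[3]=2
Ev 5: PC=3 idx=3 pred=T actual=T -> ctr[3]=3
Ev 6: PC=7 idx=3 pred=T actual=T -> ctr[3]=3
Ev 7: PC=7 idx=3 pred=T actual=N -> ctr[3]=2
Ev 8: PC=3 idx=3 pred=T actual=N -> ctr[3]=1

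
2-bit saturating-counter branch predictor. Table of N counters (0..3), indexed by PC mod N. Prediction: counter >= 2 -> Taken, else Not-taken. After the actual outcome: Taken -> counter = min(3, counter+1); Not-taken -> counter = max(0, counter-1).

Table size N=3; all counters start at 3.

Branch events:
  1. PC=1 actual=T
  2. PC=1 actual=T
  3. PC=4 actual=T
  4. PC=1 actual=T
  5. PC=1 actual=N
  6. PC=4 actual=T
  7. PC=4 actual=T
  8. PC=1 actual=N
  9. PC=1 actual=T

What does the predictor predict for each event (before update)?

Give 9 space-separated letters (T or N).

Ev 1: PC=1 idx=1 pred=T actual=T -> ctr[1]=3
Ev 2: PC=1 idx=1 pred=T actual=T -> ctr[1]=3
Ev 3: PC=4 idx=1 pred=T actual=T -> ctr[1]=3
Ev 4: PC=1 idx=1 pred=T actual=T -> ctr[1]=3
Ev 5: PC=1 idx=1 pred=T actual=N -> ctr[1]=2
Ev 6: PC=4 idx=1 pred=T actual=T -> ctr[1]=3
Ev 7: PC=4 idx=1 pred=T actual=T -> ctr[1]=3
Ev 8: PC=1 idx=1 pred=T actual=N -> ctr[1]=2
Ev 9: PC=1 idx=1 pred=T actual=T -> ctr[1]=3

Answer: T T T T T T T T T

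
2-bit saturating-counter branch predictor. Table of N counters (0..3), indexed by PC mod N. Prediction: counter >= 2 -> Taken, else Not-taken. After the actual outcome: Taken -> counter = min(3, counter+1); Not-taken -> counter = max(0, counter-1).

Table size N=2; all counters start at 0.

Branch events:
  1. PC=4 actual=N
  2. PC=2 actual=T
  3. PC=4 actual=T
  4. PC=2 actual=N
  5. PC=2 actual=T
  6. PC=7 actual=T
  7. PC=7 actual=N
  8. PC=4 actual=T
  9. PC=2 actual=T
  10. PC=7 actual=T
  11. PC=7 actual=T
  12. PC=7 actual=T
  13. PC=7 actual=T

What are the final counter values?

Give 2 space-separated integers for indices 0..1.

Ev 1: PC=4 idx=0 pred=N actual=N -> ctr[0]=0
Ev 2: PC=2 idx=0 pred=N actual=T -> ctr[0]=1
Ev 3: PC=4 idx=0 pred=N actual=T -> ctr[0]=2
Ev 4: PC=2 idx=0 pred=T actual=N -> ctr[0]=1
Ev 5: PC=2 idx=0 pred=N actual=T -> ctr[0]=2
Ev 6: PC=7 idx=1 pred=N actual=T -> ctr[1]=1
Ev 7: PC=7 idx=1 pred=N actual=N -> ctr[1]=0
Ev 8: PC=4 idx=0 pred=T actual=T -> ctr[0]=3
Ev 9: PC=2 idx=0 pred=T actual=T -> ctr[0]=3
Ev 10: PC=7 idx=1 pred=N actual=T -> ctr[1]=1
Ev 11: PC=7 idx=1 pred=N actual=T -> ctr[1]=2
Ev 12: PC=7 idx=1 pred=T actual=T -> ctr[1]=3
Ev 13: PC=7 idx=1 pred=T actual=T -> ctr[1]=3

Answer: 3 3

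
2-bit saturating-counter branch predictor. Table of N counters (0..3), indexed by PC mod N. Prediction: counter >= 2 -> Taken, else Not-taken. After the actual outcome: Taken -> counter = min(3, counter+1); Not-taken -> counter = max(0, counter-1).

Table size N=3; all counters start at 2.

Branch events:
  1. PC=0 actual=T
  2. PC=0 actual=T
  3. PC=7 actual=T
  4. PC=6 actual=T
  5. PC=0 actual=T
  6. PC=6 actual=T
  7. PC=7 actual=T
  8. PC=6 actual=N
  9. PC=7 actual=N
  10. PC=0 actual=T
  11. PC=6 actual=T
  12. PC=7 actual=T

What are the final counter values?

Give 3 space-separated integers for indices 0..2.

Ev 1: PC=0 idx=0 pred=T actual=T -> ctr[0]=3
Ev 2: PC=0 idx=0 pred=T actual=T -> ctr[0]=3
Ev 3: PC=7 idx=1 pred=T actual=T -> ctr[1]=3
Ev 4: PC=6 idx=0 pred=T actual=T -> ctr[0]=3
Ev 5: PC=0 idx=0 pred=T actual=T -> ctr[0]=3
Ev 6: PC=6 idx=0 pred=T actual=T -> ctr[0]=3
Ev 7: PC=7 idx=1 pred=T actual=T -> ctr[1]=3
Ev 8: PC=6 idx=0 pred=T actual=N -> ctr[0]=2
Ev 9: PC=7 idx=1 pred=T actual=N -> ctr[1]=2
Ev 10: PC=0 idx=0 pred=T actual=T -> ctr[0]=3
Ev 11: PC=6 idx=0 pred=T actual=T -> ctr[0]=3
Ev 12: PC=7 idx=1 pred=T actual=T -> ctr[1]=3

Answer: 3 3 2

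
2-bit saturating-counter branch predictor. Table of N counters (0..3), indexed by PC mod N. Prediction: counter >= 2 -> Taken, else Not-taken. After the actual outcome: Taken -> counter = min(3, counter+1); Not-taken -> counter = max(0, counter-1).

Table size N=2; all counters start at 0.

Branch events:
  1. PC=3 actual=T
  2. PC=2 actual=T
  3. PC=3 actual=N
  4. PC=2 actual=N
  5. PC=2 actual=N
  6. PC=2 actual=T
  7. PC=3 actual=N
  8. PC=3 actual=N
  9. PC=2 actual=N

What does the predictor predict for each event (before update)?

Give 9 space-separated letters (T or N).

Ev 1: PC=3 idx=1 pred=N actual=T -> ctr[1]=1
Ev 2: PC=2 idx=0 pred=N actual=T -> ctr[0]=1
Ev 3: PC=3 idx=1 pred=N actual=N -> ctr[1]=0
Ev 4: PC=2 idx=0 pred=N actual=N -> ctr[0]=0
Ev 5: PC=2 idx=0 pred=N actual=N -> ctr[0]=0
Ev 6: PC=2 idx=0 pred=N actual=T -> ctr[0]=1
Ev 7: PC=3 idx=1 pred=N actual=N -> ctr[1]=0
Ev 8: PC=3 idx=1 pred=N actual=N -> ctr[1]=0
Ev 9: PC=2 idx=0 pred=N actual=N -> ctr[0]=0

Answer: N N N N N N N N N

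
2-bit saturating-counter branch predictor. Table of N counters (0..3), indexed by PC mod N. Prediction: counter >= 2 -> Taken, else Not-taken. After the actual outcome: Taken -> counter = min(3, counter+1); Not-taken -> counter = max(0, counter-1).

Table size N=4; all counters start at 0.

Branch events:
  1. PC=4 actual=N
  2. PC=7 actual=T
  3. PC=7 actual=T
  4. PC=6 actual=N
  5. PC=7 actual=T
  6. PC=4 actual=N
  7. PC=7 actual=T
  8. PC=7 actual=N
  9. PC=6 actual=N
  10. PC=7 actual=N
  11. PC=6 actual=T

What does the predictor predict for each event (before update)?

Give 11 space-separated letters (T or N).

Answer: N N N N T N T T N T N

Derivation:
Ev 1: PC=4 idx=0 pred=N actual=N -> ctr[0]=0
Ev 2: PC=7 idx=3 pred=N actual=T -> ctr[3]=1
Ev 3: PC=7 idx=3 pred=N actual=T -> ctr[3]=2
Ev 4: PC=6 idx=2 pred=N actual=N -> ctr[2]=0
Ev 5: PC=7 idx=3 pred=T actual=T -> ctr[3]=3
Ev 6: PC=4 idx=0 pred=N actual=N -> ctr[0]=0
Ev 7: PC=7 idx=3 pred=T actual=T -> ctr[3]=3
Ev 8: PC=7 idx=3 pred=T actual=N -> ctr[3]=2
Ev 9: PC=6 idx=2 pred=N actual=N -> ctr[2]=0
Ev 10: PC=7 idx=3 pred=T actual=N -> ctr[3]=1
Ev 11: PC=6 idx=2 pred=N actual=T -> ctr[2]=1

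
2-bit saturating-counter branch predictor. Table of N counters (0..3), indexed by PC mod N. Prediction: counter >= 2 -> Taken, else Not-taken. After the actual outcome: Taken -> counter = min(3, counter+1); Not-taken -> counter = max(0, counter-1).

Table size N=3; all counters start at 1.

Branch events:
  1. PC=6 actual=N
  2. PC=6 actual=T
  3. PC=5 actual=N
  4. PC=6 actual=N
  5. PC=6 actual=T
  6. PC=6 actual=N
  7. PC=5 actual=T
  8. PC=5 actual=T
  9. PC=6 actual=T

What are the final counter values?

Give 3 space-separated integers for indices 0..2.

Answer: 1 1 2

Derivation:
Ev 1: PC=6 idx=0 pred=N actual=N -> ctr[0]=0
Ev 2: PC=6 idx=0 pred=N actual=T -> ctr[0]=1
Ev 3: PC=5 idx=2 pred=N actual=N -> ctr[2]=0
Ev 4: PC=6 idx=0 pred=N actual=N -> ctr[0]=0
Ev 5: PC=6 idx=0 pred=N actual=T -> ctr[0]=1
Ev 6: PC=6 idx=0 pred=N actual=N -> ctr[0]=0
Ev 7: PC=5 idx=2 pred=N actual=T -> ctr[2]=1
Ev 8: PC=5 idx=2 pred=N actual=T -> ctr[2]=2
Ev 9: PC=6 idx=0 pred=N actual=T -> ctr[0]=1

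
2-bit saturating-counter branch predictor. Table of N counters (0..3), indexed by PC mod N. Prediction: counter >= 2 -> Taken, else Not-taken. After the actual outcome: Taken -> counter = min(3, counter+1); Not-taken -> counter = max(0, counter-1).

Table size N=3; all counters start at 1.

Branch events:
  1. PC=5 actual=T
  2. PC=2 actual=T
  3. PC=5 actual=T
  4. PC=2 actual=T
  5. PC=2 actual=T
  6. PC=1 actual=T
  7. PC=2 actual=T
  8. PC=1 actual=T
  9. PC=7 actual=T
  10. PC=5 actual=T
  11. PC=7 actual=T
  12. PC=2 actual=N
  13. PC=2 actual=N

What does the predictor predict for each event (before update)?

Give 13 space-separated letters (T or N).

Ev 1: PC=5 idx=2 pred=N actual=T -> ctr[2]=2
Ev 2: PC=2 idx=2 pred=T actual=T -> ctr[2]=3
Ev 3: PC=5 idx=2 pred=T actual=T -> ctr[2]=3
Ev 4: PC=2 idx=2 pred=T actual=T -> ctr[2]=3
Ev 5: PC=2 idx=2 pred=T actual=T -> ctr[2]=3
Ev 6: PC=1 idx=1 pred=N actual=T -> ctr[1]=2
Ev 7: PC=2 idx=2 pred=T actual=T -> ctr[2]=3
Ev 8: PC=1 idx=1 pred=T actual=T -> ctr[1]=3
Ev 9: PC=7 idx=1 pred=T actual=T -> ctr[1]=3
Ev 10: PC=5 idx=2 pred=T actual=T -> ctr[2]=3
Ev 11: PC=7 idx=1 pred=T actual=T -> ctr[1]=3
Ev 12: PC=2 idx=2 pred=T actual=N -> ctr[2]=2
Ev 13: PC=2 idx=2 pred=T actual=N -> ctr[2]=1

Answer: N T T T T N T T T T T T T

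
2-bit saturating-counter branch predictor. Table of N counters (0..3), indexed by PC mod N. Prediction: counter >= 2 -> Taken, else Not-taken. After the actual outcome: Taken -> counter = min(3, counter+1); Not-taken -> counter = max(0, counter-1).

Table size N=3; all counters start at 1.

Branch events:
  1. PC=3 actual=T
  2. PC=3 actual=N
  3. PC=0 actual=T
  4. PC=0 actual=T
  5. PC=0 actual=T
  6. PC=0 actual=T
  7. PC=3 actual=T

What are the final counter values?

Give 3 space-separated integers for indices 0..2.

Ev 1: PC=3 idx=0 pred=N actual=T -> ctr[0]=2
Ev 2: PC=3 idx=0 pred=T actual=N -> ctr[0]=1
Ev 3: PC=0 idx=0 pred=N actual=T -> ctr[0]=2
Ev 4: PC=0 idx=0 pred=T actual=T -> ctr[0]=3
Ev 5: PC=0 idx=0 pred=T actual=T -> ctr[0]=3
Ev 6: PC=0 idx=0 pred=T actual=T -> ctr[0]=3
Ev 7: PC=3 idx=0 pred=T actual=T -> ctr[0]=3

Answer: 3 1 1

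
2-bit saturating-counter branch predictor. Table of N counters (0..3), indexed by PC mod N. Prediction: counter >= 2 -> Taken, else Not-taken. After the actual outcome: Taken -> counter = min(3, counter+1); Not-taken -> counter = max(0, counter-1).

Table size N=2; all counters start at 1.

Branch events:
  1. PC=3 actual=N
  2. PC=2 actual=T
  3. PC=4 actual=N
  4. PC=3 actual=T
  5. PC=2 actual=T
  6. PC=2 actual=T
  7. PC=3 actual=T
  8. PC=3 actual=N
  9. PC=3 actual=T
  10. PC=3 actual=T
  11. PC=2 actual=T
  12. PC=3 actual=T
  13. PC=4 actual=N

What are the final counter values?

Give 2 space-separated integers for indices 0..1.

Answer: 2 3

Derivation:
Ev 1: PC=3 idx=1 pred=N actual=N -> ctr[1]=0
Ev 2: PC=2 idx=0 pred=N actual=T -> ctr[0]=2
Ev 3: PC=4 idx=0 pred=T actual=N -> ctr[0]=1
Ev 4: PC=3 idx=1 pred=N actual=T -> ctr[1]=1
Ev 5: PC=2 idx=0 pred=N actual=T -> ctr[0]=2
Ev 6: PC=2 idx=0 pred=T actual=T -> ctr[0]=3
Ev 7: PC=3 idx=1 pred=N actual=T -> ctr[1]=2
Ev 8: PC=3 idx=1 pred=T actual=N -> ctr[1]=1
Ev 9: PC=3 idx=1 pred=N actual=T -> ctr[1]=2
Ev 10: PC=3 idx=1 pred=T actual=T -> ctr[1]=3
Ev 11: PC=2 idx=0 pred=T actual=T -> ctr[0]=3
Ev 12: PC=3 idx=1 pred=T actual=T -> ctr[1]=3
Ev 13: PC=4 idx=0 pred=T actual=N -> ctr[0]=2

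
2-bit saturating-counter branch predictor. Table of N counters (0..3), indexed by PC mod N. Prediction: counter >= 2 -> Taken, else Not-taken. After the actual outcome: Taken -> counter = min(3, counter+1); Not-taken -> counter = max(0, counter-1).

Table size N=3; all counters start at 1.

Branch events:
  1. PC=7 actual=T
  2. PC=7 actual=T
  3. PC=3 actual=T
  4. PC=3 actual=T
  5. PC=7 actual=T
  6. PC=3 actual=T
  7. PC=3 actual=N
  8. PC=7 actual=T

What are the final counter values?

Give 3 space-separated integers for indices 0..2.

Answer: 2 3 1

Derivation:
Ev 1: PC=7 idx=1 pred=N actual=T -> ctr[1]=2
Ev 2: PC=7 idx=1 pred=T actual=T -> ctr[1]=3
Ev 3: PC=3 idx=0 pred=N actual=T -> ctr[0]=2
Ev 4: PC=3 idx=0 pred=T actual=T -> ctr[0]=3
Ev 5: PC=7 idx=1 pred=T actual=T -> ctr[1]=3
Ev 6: PC=3 idx=0 pred=T actual=T -> ctr[0]=3
Ev 7: PC=3 idx=0 pred=T actual=N -> ctr[0]=2
Ev 8: PC=7 idx=1 pred=T actual=T -> ctr[1]=3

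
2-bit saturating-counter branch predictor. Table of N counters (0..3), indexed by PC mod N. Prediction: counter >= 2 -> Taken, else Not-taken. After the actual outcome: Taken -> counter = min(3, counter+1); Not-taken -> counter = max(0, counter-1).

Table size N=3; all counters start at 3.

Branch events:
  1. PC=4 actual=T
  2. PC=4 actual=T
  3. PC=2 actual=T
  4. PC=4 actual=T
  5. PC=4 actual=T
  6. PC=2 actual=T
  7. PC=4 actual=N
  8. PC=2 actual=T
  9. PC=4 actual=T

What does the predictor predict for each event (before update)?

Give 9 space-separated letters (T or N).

Answer: T T T T T T T T T

Derivation:
Ev 1: PC=4 idx=1 pred=T actual=T -> ctr[1]=3
Ev 2: PC=4 idx=1 pred=T actual=T -> ctr[1]=3
Ev 3: PC=2 idx=2 pred=T actual=T -> ctr[2]=3
Ev 4: PC=4 idx=1 pred=T actual=T -> ctr[1]=3
Ev 5: PC=4 idx=1 pred=T actual=T -> ctr[1]=3
Ev 6: PC=2 idx=2 pred=T actual=T -> ctr[2]=3
Ev 7: PC=4 idx=1 pred=T actual=N -> ctr[1]=2
Ev 8: PC=2 idx=2 pred=T actual=T -> ctr[2]=3
Ev 9: PC=4 idx=1 pred=T actual=T -> ctr[1]=3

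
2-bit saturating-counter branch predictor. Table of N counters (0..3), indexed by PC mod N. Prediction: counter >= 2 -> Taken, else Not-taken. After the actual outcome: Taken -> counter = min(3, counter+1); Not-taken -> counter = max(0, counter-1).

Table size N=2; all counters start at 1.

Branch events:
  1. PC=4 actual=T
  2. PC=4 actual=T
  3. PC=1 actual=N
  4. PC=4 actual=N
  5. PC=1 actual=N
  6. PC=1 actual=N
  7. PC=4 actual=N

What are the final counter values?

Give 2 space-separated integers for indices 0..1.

Ev 1: PC=4 idx=0 pred=N actual=T -> ctr[0]=2
Ev 2: PC=4 idx=0 pred=T actual=T -> ctr[0]=3
Ev 3: PC=1 idx=1 pred=N actual=N -> ctr[1]=0
Ev 4: PC=4 idx=0 pred=T actual=N -> ctr[0]=2
Ev 5: PC=1 idx=1 pred=N actual=N -> ctr[1]=0
Ev 6: PC=1 idx=1 pred=N actual=N -> ctr[1]=0
Ev 7: PC=4 idx=0 pred=T actual=N -> ctr[0]=1

Answer: 1 0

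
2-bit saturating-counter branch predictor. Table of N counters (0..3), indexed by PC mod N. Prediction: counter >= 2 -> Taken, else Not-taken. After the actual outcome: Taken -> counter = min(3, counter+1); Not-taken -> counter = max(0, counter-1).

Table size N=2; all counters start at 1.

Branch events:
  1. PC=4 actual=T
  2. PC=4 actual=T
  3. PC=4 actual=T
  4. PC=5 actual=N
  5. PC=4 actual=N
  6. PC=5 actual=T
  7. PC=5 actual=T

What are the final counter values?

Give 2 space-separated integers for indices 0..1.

Answer: 2 2

Derivation:
Ev 1: PC=4 idx=0 pred=N actual=T -> ctr[0]=2
Ev 2: PC=4 idx=0 pred=T actual=T -> ctr[0]=3
Ev 3: PC=4 idx=0 pred=T actual=T -> ctr[0]=3
Ev 4: PC=5 idx=1 pred=N actual=N -> ctr[1]=0
Ev 5: PC=4 idx=0 pred=T actual=N -> ctr[0]=2
Ev 6: PC=5 idx=1 pred=N actual=T -> ctr[1]=1
Ev 7: PC=5 idx=1 pred=N actual=T -> ctr[1]=2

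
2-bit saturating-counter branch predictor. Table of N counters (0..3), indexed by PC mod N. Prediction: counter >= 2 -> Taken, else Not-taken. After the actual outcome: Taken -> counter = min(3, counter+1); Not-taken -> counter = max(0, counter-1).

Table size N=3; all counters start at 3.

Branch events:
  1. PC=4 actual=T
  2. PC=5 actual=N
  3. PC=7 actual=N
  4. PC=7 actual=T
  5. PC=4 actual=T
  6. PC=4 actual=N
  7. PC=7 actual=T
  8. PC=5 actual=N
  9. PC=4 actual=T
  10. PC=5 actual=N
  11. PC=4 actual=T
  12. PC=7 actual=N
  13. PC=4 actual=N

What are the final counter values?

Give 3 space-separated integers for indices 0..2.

Answer: 3 1 0

Derivation:
Ev 1: PC=4 idx=1 pred=T actual=T -> ctr[1]=3
Ev 2: PC=5 idx=2 pred=T actual=N -> ctr[2]=2
Ev 3: PC=7 idx=1 pred=T actual=N -> ctr[1]=2
Ev 4: PC=7 idx=1 pred=T actual=T -> ctr[1]=3
Ev 5: PC=4 idx=1 pred=T actual=T -> ctr[1]=3
Ev 6: PC=4 idx=1 pred=T actual=N -> ctr[1]=2
Ev 7: PC=7 idx=1 pred=T actual=T -> ctr[1]=3
Ev 8: PC=5 idx=2 pred=T actual=N -> ctr[2]=1
Ev 9: PC=4 idx=1 pred=T actual=T -> ctr[1]=3
Ev 10: PC=5 idx=2 pred=N actual=N -> ctr[2]=0
Ev 11: PC=4 idx=1 pred=T actual=T -> ctr[1]=3
Ev 12: PC=7 idx=1 pred=T actual=N -> ctr[1]=2
Ev 13: PC=4 idx=1 pred=T actual=N -> ctr[1]=1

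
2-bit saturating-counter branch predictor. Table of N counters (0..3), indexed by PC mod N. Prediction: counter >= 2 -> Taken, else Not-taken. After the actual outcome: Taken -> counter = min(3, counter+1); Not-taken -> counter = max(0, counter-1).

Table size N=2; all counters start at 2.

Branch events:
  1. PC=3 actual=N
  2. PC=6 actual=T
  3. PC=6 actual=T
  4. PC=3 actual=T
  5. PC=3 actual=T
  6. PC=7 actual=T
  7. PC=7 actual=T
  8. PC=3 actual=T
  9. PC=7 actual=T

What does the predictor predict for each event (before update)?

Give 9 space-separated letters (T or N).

Ev 1: PC=3 idx=1 pred=T actual=N -> ctr[1]=1
Ev 2: PC=6 idx=0 pred=T actual=T -> ctr[0]=3
Ev 3: PC=6 idx=0 pred=T actual=T -> ctr[0]=3
Ev 4: PC=3 idx=1 pred=N actual=T -> ctr[1]=2
Ev 5: PC=3 idx=1 pred=T actual=T -> ctr[1]=3
Ev 6: PC=7 idx=1 pred=T actual=T -> ctr[1]=3
Ev 7: PC=7 idx=1 pred=T actual=T -> ctr[1]=3
Ev 8: PC=3 idx=1 pred=T actual=T -> ctr[1]=3
Ev 9: PC=7 idx=1 pred=T actual=T -> ctr[1]=3

Answer: T T T N T T T T T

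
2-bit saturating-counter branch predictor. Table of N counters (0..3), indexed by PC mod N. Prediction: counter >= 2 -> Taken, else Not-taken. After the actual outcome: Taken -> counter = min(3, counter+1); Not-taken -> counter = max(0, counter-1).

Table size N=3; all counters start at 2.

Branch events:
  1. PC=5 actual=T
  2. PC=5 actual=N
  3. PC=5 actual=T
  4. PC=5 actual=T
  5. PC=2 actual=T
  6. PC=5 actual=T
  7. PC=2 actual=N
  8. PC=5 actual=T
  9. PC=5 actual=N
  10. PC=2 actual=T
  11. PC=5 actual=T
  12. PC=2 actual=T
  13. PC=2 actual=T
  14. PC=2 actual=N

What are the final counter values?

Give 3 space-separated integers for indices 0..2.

Answer: 2 2 2

Derivation:
Ev 1: PC=5 idx=2 pred=T actual=T -> ctr[2]=3
Ev 2: PC=5 idx=2 pred=T actual=N -> ctr[2]=2
Ev 3: PC=5 idx=2 pred=T actual=T -> ctr[2]=3
Ev 4: PC=5 idx=2 pred=T actual=T -> ctr[2]=3
Ev 5: PC=2 idx=2 pred=T actual=T -> ctr[2]=3
Ev 6: PC=5 idx=2 pred=T actual=T -> ctr[2]=3
Ev 7: PC=2 idx=2 pred=T actual=N -> ctr[2]=2
Ev 8: PC=5 idx=2 pred=T actual=T -> ctr[2]=3
Ev 9: PC=5 idx=2 pred=T actual=N -> ctr[2]=2
Ev 10: PC=2 idx=2 pred=T actual=T -> ctr[2]=3
Ev 11: PC=5 idx=2 pred=T actual=T -> ctr[2]=3
Ev 12: PC=2 idx=2 pred=T actual=T -> ctr[2]=3
Ev 13: PC=2 idx=2 pred=T actual=T -> ctr[2]=3
Ev 14: PC=2 idx=2 pred=T actual=N -> ctr[2]=2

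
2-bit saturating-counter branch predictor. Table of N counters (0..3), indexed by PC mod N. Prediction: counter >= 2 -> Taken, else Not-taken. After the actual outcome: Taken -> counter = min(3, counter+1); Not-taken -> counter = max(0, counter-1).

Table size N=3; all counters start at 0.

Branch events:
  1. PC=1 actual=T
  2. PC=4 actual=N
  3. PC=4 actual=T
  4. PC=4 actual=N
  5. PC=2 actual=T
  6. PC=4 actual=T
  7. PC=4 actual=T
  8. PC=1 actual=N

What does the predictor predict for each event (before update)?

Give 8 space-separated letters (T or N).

Ev 1: PC=1 idx=1 pred=N actual=T -> ctr[1]=1
Ev 2: PC=4 idx=1 pred=N actual=N -> ctr[1]=0
Ev 3: PC=4 idx=1 pred=N actual=T -> ctr[1]=1
Ev 4: PC=4 idx=1 pred=N actual=N -> ctr[1]=0
Ev 5: PC=2 idx=2 pred=N actual=T -> ctr[2]=1
Ev 6: PC=4 idx=1 pred=N actual=T -> ctr[1]=1
Ev 7: PC=4 idx=1 pred=N actual=T -> ctr[1]=2
Ev 8: PC=1 idx=1 pred=T actual=N -> ctr[1]=1

Answer: N N N N N N N T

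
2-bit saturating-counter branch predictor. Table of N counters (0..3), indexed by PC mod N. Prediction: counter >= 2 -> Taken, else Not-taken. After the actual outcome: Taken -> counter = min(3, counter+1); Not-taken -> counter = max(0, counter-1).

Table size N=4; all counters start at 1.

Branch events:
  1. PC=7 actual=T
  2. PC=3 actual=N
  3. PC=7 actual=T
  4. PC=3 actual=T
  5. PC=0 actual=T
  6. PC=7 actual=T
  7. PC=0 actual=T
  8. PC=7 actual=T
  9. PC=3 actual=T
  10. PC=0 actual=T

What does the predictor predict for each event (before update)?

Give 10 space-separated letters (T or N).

Answer: N T N T N T T T T T

Derivation:
Ev 1: PC=7 idx=3 pred=N actual=T -> ctr[3]=2
Ev 2: PC=3 idx=3 pred=T actual=N -> ctr[3]=1
Ev 3: PC=7 idx=3 pred=N actual=T -> ctr[3]=2
Ev 4: PC=3 idx=3 pred=T actual=T -> ctr[3]=3
Ev 5: PC=0 idx=0 pred=N actual=T -> ctr[0]=2
Ev 6: PC=7 idx=3 pred=T actual=T -> ctr[3]=3
Ev 7: PC=0 idx=0 pred=T actual=T -> ctr[0]=3
Ev 8: PC=7 idx=3 pred=T actual=T -> ctr[3]=3
Ev 9: PC=3 idx=3 pred=T actual=T -> ctr[3]=3
Ev 10: PC=0 idx=0 pred=T actual=T -> ctr[0]=3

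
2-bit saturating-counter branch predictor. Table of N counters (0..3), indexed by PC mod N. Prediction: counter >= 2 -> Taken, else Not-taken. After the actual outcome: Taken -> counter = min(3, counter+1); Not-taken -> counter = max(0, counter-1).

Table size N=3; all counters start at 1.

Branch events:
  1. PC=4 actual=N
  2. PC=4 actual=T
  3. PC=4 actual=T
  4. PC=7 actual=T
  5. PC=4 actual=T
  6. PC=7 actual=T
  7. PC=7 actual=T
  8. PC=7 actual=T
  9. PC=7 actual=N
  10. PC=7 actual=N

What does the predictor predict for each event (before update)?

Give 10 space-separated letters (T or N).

Ev 1: PC=4 idx=1 pred=N actual=N -> ctr[1]=0
Ev 2: PC=4 idx=1 pred=N actual=T -> ctr[1]=1
Ev 3: PC=4 idx=1 pred=N actual=T -> ctr[1]=2
Ev 4: PC=7 idx=1 pred=T actual=T -> ctr[1]=3
Ev 5: PC=4 idx=1 pred=T actual=T -> ctr[1]=3
Ev 6: PC=7 idx=1 pred=T actual=T -> ctr[1]=3
Ev 7: PC=7 idx=1 pred=T actual=T -> ctr[1]=3
Ev 8: PC=7 idx=1 pred=T actual=T -> ctr[1]=3
Ev 9: PC=7 idx=1 pred=T actual=N -> ctr[1]=2
Ev 10: PC=7 idx=1 pred=T actual=N -> ctr[1]=1

Answer: N N N T T T T T T T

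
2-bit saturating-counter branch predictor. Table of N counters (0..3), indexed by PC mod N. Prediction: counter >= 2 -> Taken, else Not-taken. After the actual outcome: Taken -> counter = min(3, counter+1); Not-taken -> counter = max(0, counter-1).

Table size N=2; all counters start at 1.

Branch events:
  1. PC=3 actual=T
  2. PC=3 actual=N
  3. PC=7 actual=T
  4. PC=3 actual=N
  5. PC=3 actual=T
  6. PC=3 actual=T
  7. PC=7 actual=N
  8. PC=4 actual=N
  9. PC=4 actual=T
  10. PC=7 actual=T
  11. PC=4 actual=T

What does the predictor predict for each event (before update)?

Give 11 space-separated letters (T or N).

Ev 1: PC=3 idx=1 pred=N actual=T -> ctr[1]=2
Ev 2: PC=3 idx=1 pred=T actual=N -> ctr[1]=1
Ev 3: PC=7 idx=1 pred=N actual=T -> ctr[1]=2
Ev 4: PC=3 idx=1 pred=T actual=N -> ctr[1]=1
Ev 5: PC=3 idx=1 pred=N actual=T -> ctr[1]=2
Ev 6: PC=3 idx=1 pred=T actual=T -> ctr[1]=3
Ev 7: PC=7 idx=1 pred=T actual=N -> ctr[1]=2
Ev 8: PC=4 idx=0 pred=N actual=N -> ctr[0]=0
Ev 9: PC=4 idx=0 pred=N actual=T -> ctr[0]=1
Ev 10: PC=7 idx=1 pred=T actual=T -> ctr[1]=3
Ev 11: PC=4 idx=0 pred=N actual=T -> ctr[0]=2

Answer: N T N T N T T N N T N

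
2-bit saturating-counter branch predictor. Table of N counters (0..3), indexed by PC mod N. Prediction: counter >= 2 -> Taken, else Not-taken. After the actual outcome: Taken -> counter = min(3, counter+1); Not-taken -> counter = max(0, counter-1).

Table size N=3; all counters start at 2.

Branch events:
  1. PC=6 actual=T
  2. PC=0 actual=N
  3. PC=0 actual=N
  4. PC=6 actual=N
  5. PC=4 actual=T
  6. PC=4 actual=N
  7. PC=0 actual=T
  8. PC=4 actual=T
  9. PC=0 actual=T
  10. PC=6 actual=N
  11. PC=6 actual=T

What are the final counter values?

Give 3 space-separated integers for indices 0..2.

Answer: 2 3 2

Derivation:
Ev 1: PC=6 idx=0 pred=T actual=T -> ctr[0]=3
Ev 2: PC=0 idx=0 pred=T actual=N -> ctr[0]=2
Ev 3: PC=0 idx=0 pred=T actual=N -> ctr[0]=1
Ev 4: PC=6 idx=0 pred=N actual=N -> ctr[0]=0
Ev 5: PC=4 idx=1 pred=T actual=T -> ctr[1]=3
Ev 6: PC=4 idx=1 pred=T actual=N -> ctr[1]=2
Ev 7: PC=0 idx=0 pred=N actual=T -> ctr[0]=1
Ev 8: PC=4 idx=1 pred=T actual=T -> ctr[1]=3
Ev 9: PC=0 idx=0 pred=N actual=T -> ctr[0]=2
Ev 10: PC=6 idx=0 pred=T actual=N -> ctr[0]=1
Ev 11: PC=6 idx=0 pred=N actual=T -> ctr[0]=2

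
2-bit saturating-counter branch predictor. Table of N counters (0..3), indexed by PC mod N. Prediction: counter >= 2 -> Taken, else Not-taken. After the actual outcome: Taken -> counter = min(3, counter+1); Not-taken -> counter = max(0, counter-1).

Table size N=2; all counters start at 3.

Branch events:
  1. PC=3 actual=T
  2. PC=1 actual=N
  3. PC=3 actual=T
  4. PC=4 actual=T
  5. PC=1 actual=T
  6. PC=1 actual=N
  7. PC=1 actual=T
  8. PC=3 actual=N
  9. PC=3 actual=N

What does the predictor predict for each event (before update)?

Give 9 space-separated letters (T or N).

Answer: T T T T T T T T T

Derivation:
Ev 1: PC=3 idx=1 pred=T actual=T -> ctr[1]=3
Ev 2: PC=1 idx=1 pred=T actual=N -> ctr[1]=2
Ev 3: PC=3 idx=1 pred=T actual=T -> ctr[1]=3
Ev 4: PC=4 idx=0 pred=T actual=T -> ctr[0]=3
Ev 5: PC=1 idx=1 pred=T actual=T -> ctr[1]=3
Ev 6: PC=1 idx=1 pred=T actual=N -> ctr[1]=2
Ev 7: PC=1 idx=1 pred=T actual=T -> ctr[1]=3
Ev 8: PC=3 idx=1 pred=T actual=N -> ctr[1]=2
Ev 9: PC=3 idx=1 pred=T actual=N -> ctr[1]=1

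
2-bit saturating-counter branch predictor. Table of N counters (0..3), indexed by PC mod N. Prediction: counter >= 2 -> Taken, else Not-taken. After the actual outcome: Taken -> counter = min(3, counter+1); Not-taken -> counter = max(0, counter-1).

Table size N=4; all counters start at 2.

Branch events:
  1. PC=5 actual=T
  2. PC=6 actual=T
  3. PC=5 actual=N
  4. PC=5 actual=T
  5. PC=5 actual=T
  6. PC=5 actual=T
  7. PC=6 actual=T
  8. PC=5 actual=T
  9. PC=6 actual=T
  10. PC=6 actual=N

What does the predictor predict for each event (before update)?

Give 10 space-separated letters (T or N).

Ev 1: PC=5 idx=1 pred=T actual=T -> ctr[1]=3
Ev 2: PC=6 idx=2 pred=T actual=T -> ctr[2]=3
Ev 3: PC=5 idx=1 pred=T actual=N -> ctr[1]=2
Ev 4: PC=5 idx=1 pred=T actual=T -> ctr[1]=3
Ev 5: PC=5 idx=1 pred=T actual=T -> ctr[1]=3
Ev 6: PC=5 idx=1 pred=T actual=T -> ctr[1]=3
Ev 7: PC=6 idx=2 pred=T actual=T -> ctr[2]=3
Ev 8: PC=5 idx=1 pred=T actual=T -> ctr[1]=3
Ev 9: PC=6 idx=2 pred=T actual=T -> ctr[2]=3
Ev 10: PC=6 idx=2 pred=T actual=N -> ctr[2]=2

Answer: T T T T T T T T T T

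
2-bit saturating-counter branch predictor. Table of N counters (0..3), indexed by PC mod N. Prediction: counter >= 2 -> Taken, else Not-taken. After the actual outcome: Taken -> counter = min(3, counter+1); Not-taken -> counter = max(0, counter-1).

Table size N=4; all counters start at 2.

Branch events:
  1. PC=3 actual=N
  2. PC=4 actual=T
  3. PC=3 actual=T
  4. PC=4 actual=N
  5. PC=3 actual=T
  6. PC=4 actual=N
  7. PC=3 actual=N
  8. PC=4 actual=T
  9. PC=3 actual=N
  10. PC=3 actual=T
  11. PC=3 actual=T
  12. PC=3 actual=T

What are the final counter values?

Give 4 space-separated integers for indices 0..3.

Ev 1: PC=3 idx=3 pred=T actual=N -> ctr[3]=1
Ev 2: PC=4 idx=0 pred=T actual=T -> ctr[0]=3
Ev 3: PC=3 idx=3 pred=N actual=T -> ctr[3]=2
Ev 4: PC=4 idx=0 pred=T actual=N -> ctr[0]=2
Ev 5: PC=3 idx=3 pred=T actual=T -> ctr[3]=3
Ev 6: PC=4 idx=0 pred=T actual=N -> ctr[0]=1
Ev 7: PC=3 idx=3 pred=T actual=N -> ctr[3]=2
Ev 8: PC=4 idx=0 pred=N actual=T -> ctr[0]=2
Ev 9: PC=3 idx=3 pred=T actual=N -> ctr[3]=1
Ev 10: PC=3 idx=3 pred=N actual=T -> ctr[3]=2
Ev 11: PC=3 idx=3 pred=T actual=T -> ctr[3]=3
Ev 12: PC=3 idx=3 pred=T actual=T -> ctr[3]=3

Answer: 2 2 2 3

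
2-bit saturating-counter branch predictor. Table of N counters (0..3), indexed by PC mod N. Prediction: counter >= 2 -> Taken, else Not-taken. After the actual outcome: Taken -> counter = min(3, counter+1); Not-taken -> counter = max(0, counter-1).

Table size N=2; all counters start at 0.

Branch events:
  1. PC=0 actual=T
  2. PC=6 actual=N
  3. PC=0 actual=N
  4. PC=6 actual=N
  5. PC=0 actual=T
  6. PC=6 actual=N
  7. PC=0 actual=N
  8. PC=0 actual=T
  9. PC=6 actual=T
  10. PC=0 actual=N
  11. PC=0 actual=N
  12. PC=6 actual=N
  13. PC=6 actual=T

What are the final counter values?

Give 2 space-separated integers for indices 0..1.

Answer: 1 0

Derivation:
Ev 1: PC=0 idx=0 pred=N actual=T -> ctr[0]=1
Ev 2: PC=6 idx=0 pred=N actual=N -> ctr[0]=0
Ev 3: PC=0 idx=0 pred=N actual=N -> ctr[0]=0
Ev 4: PC=6 idx=0 pred=N actual=N -> ctr[0]=0
Ev 5: PC=0 idx=0 pred=N actual=T -> ctr[0]=1
Ev 6: PC=6 idx=0 pred=N actual=N -> ctr[0]=0
Ev 7: PC=0 idx=0 pred=N actual=N -> ctr[0]=0
Ev 8: PC=0 idx=0 pred=N actual=T -> ctr[0]=1
Ev 9: PC=6 idx=0 pred=N actual=T -> ctr[0]=2
Ev 10: PC=0 idx=0 pred=T actual=N -> ctr[0]=1
Ev 11: PC=0 idx=0 pred=N actual=N -> ctr[0]=0
Ev 12: PC=6 idx=0 pred=N actual=N -> ctr[0]=0
Ev 13: PC=6 idx=0 pred=N actual=T -> ctr[0]=1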